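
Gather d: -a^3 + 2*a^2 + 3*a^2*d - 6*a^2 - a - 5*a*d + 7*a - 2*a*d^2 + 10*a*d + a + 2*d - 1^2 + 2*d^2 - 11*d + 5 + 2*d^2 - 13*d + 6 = -a^3 - 4*a^2 + 7*a + d^2*(4 - 2*a) + d*(3*a^2 + 5*a - 22) + 10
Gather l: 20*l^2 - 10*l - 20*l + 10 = 20*l^2 - 30*l + 10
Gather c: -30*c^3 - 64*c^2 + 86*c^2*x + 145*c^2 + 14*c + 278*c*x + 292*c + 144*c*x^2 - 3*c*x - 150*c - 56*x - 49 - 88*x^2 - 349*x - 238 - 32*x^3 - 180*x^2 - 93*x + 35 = -30*c^3 + c^2*(86*x + 81) + c*(144*x^2 + 275*x + 156) - 32*x^3 - 268*x^2 - 498*x - 252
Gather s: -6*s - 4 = -6*s - 4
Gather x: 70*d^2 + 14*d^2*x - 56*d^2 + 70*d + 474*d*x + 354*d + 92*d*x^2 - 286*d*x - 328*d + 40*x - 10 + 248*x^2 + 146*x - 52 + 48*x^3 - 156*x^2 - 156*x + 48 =14*d^2 + 96*d + 48*x^3 + x^2*(92*d + 92) + x*(14*d^2 + 188*d + 30) - 14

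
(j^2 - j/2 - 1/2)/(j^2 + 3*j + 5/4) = 2*(j - 1)/(2*j + 5)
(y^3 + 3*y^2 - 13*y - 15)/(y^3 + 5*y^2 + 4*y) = (y^2 + 2*y - 15)/(y*(y + 4))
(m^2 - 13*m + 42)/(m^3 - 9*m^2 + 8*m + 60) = (m - 7)/(m^2 - 3*m - 10)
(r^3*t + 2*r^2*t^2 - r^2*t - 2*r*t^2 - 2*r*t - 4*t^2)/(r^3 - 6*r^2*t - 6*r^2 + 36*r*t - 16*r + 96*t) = t*(r^3 + 2*r^2*t - r^2 - 2*r*t - 2*r - 4*t)/(r^3 - 6*r^2*t - 6*r^2 + 36*r*t - 16*r + 96*t)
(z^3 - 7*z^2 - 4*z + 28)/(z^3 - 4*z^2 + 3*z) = (z^3 - 7*z^2 - 4*z + 28)/(z*(z^2 - 4*z + 3))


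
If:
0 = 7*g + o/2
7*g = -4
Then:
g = -4/7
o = 8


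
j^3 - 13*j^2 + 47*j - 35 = (j - 7)*(j - 5)*(j - 1)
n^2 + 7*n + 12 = (n + 3)*(n + 4)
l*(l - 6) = l^2 - 6*l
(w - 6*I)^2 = w^2 - 12*I*w - 36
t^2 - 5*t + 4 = (t - 4)*(t - 1)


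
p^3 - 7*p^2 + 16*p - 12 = (p - 3)*(p - 2)^2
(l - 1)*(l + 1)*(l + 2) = l^3 + 2*l^2 - l - 2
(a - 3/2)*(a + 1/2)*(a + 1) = a^3 - 7*a/4 - 3/4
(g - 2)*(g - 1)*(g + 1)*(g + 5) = g^4 + 3*g^3 - 11*g^2 - 3*g + 10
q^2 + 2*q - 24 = (q - 4)*(q + 6)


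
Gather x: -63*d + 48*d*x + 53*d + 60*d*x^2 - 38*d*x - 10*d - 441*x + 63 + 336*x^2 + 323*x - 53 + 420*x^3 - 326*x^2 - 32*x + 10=-20*d + 420*x^3 + x^2*(60*d + 10) + x*(10*d - 150) + 20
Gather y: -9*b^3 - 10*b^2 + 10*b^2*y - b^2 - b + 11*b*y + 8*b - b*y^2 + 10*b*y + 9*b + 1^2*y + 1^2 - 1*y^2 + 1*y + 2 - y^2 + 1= -9*b^3 - 11*b^2 + 16*b + y^2*(-b - 2) + y*(10*b^2 + 21*b + 2) + 4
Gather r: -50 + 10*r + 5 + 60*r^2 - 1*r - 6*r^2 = 54*r^2 + 9*r - 45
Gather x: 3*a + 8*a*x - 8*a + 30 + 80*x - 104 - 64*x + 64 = -5*a + x*(8*a + 16) - 10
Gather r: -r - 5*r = -6*r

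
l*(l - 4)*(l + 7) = l^3 + 3*l^2 - 28*l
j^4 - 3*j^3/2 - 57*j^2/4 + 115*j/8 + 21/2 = (j - 4)*(j - 3/2)*(j + 1/2)*(j + 7/2)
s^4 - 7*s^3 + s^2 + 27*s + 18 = (s - 6)*(s - 3)*(s + 1)^2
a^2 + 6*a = a*(a + 6)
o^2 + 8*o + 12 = (o + 2)*(o + 6)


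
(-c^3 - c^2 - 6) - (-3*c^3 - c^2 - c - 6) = 2*c^3 + c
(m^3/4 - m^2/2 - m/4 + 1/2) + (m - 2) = m^3/4 - m^2/2 + 3*m/4 - 3/2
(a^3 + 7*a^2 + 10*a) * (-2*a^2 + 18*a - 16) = -2*a^5 + 4*a^4 + 90*a^3 + 68*a^2 - 160*a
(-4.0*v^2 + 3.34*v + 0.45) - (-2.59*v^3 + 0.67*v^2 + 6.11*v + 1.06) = 2.59*v^3 - 4.67*v^2 - 2.77*v - 0.61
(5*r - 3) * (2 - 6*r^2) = -30*r^3 + 18*r^2 + 10*r - 6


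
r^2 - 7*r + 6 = (r - 6)*(r - 1)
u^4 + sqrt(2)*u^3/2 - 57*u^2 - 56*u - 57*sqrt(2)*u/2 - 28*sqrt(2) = (u - 8)*(u + 1)*(u + 7)*(u + sqrt(2)/2)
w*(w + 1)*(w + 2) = w^3 + 3*w^2 + 2*w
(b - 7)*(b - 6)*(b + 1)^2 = b^4 - 11*b^3 + 17*b^2 + 71*b + 42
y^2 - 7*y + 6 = (y - 6)*(y - 1)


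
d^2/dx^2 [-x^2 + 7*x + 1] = -2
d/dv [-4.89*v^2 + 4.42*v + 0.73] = 4.42 - 9.78*v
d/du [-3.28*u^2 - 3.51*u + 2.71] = -6.56*u - 3.51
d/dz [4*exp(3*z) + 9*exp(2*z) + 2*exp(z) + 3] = (12*exp(2*z) + 18*exp(z) + 2)*exp(z)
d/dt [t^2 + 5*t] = 2*t + 5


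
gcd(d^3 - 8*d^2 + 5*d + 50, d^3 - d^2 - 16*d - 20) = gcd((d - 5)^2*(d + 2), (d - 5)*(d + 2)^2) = d^2 - 3*d - 10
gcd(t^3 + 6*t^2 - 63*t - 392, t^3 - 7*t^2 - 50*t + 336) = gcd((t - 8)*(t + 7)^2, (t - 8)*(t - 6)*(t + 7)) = t^2 - t - 56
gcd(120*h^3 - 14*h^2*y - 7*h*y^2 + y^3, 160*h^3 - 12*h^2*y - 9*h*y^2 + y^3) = -20*h^2 - h*y + y^2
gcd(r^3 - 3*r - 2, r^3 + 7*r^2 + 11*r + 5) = r^2 + 2*r + 1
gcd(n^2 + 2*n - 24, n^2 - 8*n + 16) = n - 4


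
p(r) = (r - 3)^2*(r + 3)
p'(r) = (r - 3)^2 + (r + 3)*(2*r - 6)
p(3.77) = 4.01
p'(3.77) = 11.02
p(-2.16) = 22.37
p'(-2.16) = 17.96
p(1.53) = 9.79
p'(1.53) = -11.16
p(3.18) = 0.20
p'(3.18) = 2.26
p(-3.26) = -10.19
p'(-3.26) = 42.44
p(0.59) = 20.85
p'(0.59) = -11.50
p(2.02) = 4.82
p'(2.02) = -8.88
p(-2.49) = 15.37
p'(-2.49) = 24.54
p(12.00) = 1215.00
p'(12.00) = 351.00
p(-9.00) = -864.00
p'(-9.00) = 288.00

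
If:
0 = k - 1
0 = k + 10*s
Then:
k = 1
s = -1/10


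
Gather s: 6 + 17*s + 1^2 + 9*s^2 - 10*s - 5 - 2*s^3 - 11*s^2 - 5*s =-2*s^3 - 2*s^2 + 2*s + 2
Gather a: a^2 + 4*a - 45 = a^2 + 4*a - 45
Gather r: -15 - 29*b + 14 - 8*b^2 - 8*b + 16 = -8*b^2 - 37*b + 15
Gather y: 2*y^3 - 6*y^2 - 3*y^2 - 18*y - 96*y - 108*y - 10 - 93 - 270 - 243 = 2*y^3 - 9*y^2 - 222*y - 616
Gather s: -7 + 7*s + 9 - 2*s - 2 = 5*s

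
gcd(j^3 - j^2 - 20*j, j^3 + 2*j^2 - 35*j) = j^2 - 5*j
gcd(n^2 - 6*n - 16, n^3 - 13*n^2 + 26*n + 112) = n^2 - 6*n - 16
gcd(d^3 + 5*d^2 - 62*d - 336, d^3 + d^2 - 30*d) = d + 6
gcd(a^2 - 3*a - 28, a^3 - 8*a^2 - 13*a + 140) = a^2 - 3*a - 28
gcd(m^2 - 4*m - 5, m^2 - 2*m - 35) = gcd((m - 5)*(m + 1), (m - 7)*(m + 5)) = 1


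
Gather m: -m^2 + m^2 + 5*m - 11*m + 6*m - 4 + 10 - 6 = 0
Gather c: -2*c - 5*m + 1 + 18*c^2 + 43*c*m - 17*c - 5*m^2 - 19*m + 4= 18*c^2 + c*(43*m - 19) - 5*m^2 - 24*m + 5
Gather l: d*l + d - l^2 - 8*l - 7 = d - l^2 + l*(d - 8) - 7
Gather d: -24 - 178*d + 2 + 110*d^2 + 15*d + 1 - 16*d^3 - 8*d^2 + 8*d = -16*d^3 + 102*d^2 - 155*d - 21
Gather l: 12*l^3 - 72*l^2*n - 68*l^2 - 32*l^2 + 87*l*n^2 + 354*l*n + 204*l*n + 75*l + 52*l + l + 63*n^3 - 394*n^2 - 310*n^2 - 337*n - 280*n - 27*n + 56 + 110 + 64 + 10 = 12*l^3 + l^2*(-72*n - 100) + l*(87*n^2 + 558*n + 128) + 63*n^3 - 704*n^2 - 644*n + 240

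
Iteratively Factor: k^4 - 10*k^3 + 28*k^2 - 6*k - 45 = (k - 3)*(k^3 - 7*k^2 + 7*k + 15) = (k - 3)*(k + 1)*(k^2 - 8*k + 15) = (k - 5)*(k - 3)*(k + 1)*(k - 3)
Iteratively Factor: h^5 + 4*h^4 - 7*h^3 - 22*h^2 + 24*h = (h + 4)*(h^4 - 7*h^2 + 6*h) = (h - 1)*(h + 4)*(h^3 + h^2 - 6*h) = (h - 1)*(h + 3)*(h + 4)*(h^2 - 2*h) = h*(h - 1)*(h + 3)*(h + 4)*(h - 2)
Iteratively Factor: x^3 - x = (x)*(x^2 - 1) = x*(x + 1)*(x - 1)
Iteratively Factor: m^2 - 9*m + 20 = (m - 4)*(m - 5)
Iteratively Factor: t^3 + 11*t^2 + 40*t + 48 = (t + 4)*(t^2 + 7*t + 12) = (t + 3)*(t + 4)*(t + 4)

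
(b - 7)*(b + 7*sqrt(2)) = b^2 - 7*b + 7*sqrt(2)*b - 49*sqrt(2)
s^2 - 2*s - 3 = (s - 3)*(s + 1)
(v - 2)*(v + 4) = v^2 + 2*v - 8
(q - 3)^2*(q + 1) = q^3 - 5*q^2 + 3*q + 9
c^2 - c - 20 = (c - 5)*(c + 4)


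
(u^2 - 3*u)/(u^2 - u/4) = 4*(u - 3)/(4*u - 1)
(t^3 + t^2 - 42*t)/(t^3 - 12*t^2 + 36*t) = (t + 7)/(t - 6)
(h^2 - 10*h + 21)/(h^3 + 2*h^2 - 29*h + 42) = (h - 7)/(h^2 + 5*h - 14)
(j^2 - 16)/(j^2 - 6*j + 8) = (j + 4)/(j - 2)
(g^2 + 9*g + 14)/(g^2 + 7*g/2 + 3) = 2*(g + 7)/(2*g + 3)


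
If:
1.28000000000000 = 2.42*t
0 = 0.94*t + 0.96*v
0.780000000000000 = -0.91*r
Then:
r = -0.86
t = 0.53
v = -0.52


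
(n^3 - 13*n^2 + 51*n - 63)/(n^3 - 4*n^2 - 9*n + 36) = (n^2 - 10*n + 21)/(n^2 - n - 12)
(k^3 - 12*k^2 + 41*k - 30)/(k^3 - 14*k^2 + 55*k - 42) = (k - 5)/(k - 7)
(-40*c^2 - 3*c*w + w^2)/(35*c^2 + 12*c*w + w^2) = (-8*c + w)/(7*c + w)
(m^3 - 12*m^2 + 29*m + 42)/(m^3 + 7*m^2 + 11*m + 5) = (m^2 - 13*m + 42)/(m^2 + 6*m + 5)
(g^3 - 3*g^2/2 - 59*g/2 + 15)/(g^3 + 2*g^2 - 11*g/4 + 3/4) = 2*(g^2 - g - 30)/(2*g^2 + 5*g - 3)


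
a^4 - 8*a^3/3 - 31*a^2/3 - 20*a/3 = a*(a - 5)*(a + 1)*(a + 4/3)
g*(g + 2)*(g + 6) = g^3 + 8*g^2 + 12*g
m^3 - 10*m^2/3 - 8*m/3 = m*(m - 4)*(m + 2/3)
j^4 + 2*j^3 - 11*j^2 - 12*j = j*(j - 3)*(j + 1)*(j + 4)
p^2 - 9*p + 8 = (p - 8)*(p - 1)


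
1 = 1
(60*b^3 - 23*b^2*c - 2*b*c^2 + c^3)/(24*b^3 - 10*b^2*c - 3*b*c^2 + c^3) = (15*b^2 - 2*b*c - c^2)/(6*b^2 - b*c - c^2)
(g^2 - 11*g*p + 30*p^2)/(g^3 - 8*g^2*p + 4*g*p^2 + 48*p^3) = (-g + 5*p)/(-g^2 + 2*g*p + 8*p^2)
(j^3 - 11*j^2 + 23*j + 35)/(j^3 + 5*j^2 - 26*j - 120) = (j^2 - 6*j - 7)/(j^2 + 10*j + 24)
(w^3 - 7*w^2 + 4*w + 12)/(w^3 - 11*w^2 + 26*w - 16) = (w^2 - 5*w - 6)/(w^2 - 9*w + 8)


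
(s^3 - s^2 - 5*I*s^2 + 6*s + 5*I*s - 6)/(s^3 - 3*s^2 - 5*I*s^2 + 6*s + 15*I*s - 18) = (s - 1)/(s - 3)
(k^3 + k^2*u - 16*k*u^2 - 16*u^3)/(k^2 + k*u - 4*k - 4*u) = (k^2 - 16*u^2)/(k - 4)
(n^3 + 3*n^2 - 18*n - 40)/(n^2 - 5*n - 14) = (n^2 + n - 20)/(n - 7)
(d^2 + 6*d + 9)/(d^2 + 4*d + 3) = (d + 3)/(d + 1)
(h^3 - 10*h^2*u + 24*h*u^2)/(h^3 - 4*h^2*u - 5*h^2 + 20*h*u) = (h - 6*u)/(h - 5)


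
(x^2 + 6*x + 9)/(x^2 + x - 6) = (x + 3)/(x - 2)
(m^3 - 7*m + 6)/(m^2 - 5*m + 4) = (m^2 + m - 6)/(m - 4)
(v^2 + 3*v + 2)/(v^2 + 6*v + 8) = (v + 1)/(v + 4)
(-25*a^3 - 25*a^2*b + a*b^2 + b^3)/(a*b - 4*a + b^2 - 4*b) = (-25*a^2 + b^2)/(b - 4)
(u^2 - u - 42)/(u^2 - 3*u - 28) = (u + 6)/(u + 4)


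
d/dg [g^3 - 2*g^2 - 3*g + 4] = 3*g^2 - 4*g - 3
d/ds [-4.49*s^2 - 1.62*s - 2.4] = -8.98*s - 1.62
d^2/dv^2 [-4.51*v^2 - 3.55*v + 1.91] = -9.02000000000000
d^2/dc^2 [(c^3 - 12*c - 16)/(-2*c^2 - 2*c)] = (11*c^3 + 48*c^2 + 48*c + 16)/(c^3*(c^3 + 3*c^2 + 3*c + 1))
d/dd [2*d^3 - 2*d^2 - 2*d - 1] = 6*d^2 - 4*d - 2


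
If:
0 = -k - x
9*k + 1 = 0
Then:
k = -1/9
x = 1/9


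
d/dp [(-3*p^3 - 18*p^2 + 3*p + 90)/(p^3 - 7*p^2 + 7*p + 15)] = 3*(13*p^4 - 16*p^3 - 170*p^2 + 240*p - 195)/(p^6 - 14*p^5 + 63*p^4 - 68*p^3 - 161*p^2 + 210*p + 225)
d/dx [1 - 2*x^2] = -4*x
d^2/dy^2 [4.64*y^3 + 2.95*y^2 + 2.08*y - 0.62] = 27.84*y + 5.9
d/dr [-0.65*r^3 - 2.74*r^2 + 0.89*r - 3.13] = -1.95*r^2 - 5.48*r + 0.89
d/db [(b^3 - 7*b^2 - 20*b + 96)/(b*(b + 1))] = (b^4 + 2*b^3 + 13*b^2 - 192*b - 96)/(b^2*(b^2 + 2*b + 1))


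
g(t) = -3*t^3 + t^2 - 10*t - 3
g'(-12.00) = -1330.00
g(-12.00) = 5445.00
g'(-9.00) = -757.00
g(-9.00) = 2355.00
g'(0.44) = -10.86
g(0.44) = -7.46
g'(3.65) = -122.60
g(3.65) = -172.06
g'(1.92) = -39.34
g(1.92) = -39.75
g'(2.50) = -61.25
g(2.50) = -68.62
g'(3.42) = -108.43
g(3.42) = -145.51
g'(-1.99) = -49.62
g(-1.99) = 44.50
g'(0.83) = -14.54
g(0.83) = -12.33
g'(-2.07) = -52.70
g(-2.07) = 48.59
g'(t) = -9*t^2 + 2*t - 10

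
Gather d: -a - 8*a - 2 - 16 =-9*a - 18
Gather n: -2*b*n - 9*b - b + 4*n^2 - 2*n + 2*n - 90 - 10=-2*b*n - 10*b + 4*n^2 - 100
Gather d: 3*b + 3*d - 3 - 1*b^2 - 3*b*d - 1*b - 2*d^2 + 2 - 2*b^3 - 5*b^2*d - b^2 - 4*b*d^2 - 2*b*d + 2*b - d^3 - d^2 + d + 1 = -2*b^3 - 2*b^2 + 4*b - d^3 + d^2*(-4*b - 3) + d*(-5*b^2 - 5*b + 4)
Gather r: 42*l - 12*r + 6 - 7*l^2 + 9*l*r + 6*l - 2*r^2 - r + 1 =-7*l^2 + 48*l - 2*r^2 + r*(9*l - 13) + 7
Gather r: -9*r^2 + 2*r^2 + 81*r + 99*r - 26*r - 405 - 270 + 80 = -7*r^2 + 154*r - 595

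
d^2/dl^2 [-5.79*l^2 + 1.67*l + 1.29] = -11.5800000000000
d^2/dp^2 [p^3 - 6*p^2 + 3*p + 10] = 6*p - 12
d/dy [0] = 0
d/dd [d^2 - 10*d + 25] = 2*d - 10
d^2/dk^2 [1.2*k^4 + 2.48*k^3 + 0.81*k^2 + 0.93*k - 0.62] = 14.4*k^2 + 14.88*k + 1.62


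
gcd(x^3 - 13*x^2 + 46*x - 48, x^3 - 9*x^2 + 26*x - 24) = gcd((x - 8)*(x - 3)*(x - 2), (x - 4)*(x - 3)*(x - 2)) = x^2 - 5*x + 6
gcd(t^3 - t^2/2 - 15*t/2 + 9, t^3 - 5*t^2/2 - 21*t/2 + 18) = t^2 + 3*t/2 - 9/2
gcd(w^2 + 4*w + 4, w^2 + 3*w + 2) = w + 2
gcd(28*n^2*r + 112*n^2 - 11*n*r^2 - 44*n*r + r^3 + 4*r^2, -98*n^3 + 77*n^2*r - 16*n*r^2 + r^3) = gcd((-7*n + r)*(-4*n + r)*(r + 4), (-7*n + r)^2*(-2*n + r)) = -7*n + r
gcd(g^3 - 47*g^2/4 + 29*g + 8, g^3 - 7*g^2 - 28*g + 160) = g^2 - 12*g + 32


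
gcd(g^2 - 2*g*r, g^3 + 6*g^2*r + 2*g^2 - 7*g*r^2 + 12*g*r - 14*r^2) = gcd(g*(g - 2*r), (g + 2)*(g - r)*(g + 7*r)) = 1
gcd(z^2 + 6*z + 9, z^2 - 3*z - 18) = z + 3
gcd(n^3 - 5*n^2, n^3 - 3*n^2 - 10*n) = n^2 - 5*n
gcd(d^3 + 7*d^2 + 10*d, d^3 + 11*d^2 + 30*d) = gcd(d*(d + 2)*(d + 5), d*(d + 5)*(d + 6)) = d^2 + 5*d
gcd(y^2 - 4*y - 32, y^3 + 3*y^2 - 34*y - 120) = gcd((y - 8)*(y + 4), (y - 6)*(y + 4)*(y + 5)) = y + 4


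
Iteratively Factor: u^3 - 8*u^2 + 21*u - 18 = (u - 2)*(u^2 - 6*u + 9) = (u - 3)*(u - 2)*(u - 3)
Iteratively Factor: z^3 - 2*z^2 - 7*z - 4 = (z + 1)*(z^2 - 3*z - 4) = (z + 1)^2*(z - 4)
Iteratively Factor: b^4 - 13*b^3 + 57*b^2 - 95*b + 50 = (b - 2)*(b^3 - 11*b^2 + 35*b - 25) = (b - 2)*(b - 1)*(b^2 - 10*b + 25) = (b - 5)*(b - 2)*(b - 1)*(b - 5)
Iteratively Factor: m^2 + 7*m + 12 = (m + 3)*(m + 4)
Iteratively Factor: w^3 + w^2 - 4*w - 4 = (w - 2)*(w^2 + 3*w + 2) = (w - 2)*(w + 1)*(w + 2)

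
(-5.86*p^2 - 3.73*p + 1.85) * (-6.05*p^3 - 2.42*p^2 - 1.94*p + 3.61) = 35.453*p^5 + 36.7477*p^4 + 9.2025*p^3 - 18.3954*p^2 - 17.0543*p + 6.6785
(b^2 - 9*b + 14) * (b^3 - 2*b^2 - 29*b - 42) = b^5 - 11*b^4 + 3*b^3 + 191*b^2 - 28*b - 588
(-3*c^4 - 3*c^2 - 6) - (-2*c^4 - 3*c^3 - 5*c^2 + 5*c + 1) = -c^4 + 3*c^3 + 2*c^2 - 5*c - 7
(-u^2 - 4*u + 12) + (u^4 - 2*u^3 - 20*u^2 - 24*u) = u^4 - 2*u^3 - 21*u^2 - 28*u + 12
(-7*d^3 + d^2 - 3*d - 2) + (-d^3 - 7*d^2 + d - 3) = -8*d^3 - 6*d^2 - 2*d - 5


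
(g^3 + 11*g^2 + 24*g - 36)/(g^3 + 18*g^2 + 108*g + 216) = (g - 1)/(g + 6)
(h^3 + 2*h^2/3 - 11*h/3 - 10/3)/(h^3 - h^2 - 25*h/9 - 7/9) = 3*(3*h^2 - h - 10)/(9*h^2 - 18*h - 7)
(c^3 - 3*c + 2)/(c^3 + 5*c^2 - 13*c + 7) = (c + 2)/(c + 7)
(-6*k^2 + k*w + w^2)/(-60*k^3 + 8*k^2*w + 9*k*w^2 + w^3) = (3*k + w)/(30*k^2 + 11*k*w + w^2)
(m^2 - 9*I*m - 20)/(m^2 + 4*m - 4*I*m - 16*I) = (m - 5*I)/(m + 4)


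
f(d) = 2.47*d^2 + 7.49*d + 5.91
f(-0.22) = 4.38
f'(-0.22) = 6.40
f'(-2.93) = -6.98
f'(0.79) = 11.39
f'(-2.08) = -2.79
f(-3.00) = 5.67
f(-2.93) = 5.17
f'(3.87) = 26.61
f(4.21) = 81.22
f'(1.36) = 14.21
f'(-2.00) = -2.39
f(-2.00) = 0.81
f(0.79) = 13.37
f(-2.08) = 1.02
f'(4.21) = 28.29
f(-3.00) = 5.67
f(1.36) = 20.66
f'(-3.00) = -7.33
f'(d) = 4.94*d + 7.49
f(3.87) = 71.89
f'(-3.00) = -7.33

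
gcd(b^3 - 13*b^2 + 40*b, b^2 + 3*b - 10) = 1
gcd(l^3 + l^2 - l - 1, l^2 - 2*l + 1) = l - 1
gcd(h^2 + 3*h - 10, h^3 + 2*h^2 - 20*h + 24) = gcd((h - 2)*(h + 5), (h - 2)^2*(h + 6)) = h - 2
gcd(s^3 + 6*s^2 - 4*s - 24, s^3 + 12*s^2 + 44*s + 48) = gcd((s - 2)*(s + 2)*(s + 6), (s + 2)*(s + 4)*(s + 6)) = s^2 + 8*s + 12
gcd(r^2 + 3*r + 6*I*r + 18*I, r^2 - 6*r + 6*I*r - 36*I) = r + 6*I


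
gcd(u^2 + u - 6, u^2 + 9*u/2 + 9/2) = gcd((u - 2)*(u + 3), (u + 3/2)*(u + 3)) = u + 3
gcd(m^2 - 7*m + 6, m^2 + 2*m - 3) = m - 1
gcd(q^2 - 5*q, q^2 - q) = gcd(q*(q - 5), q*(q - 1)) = q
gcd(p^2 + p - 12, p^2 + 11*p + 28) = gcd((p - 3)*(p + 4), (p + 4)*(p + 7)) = p + 4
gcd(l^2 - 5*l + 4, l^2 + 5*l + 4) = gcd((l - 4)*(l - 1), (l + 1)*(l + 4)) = 1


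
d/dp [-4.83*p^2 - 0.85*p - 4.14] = -9.66*p - 0.85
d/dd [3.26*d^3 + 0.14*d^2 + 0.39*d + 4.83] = 9.78*d^2 + 0.28*d + 0.39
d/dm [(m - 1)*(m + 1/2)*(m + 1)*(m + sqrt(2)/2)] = 4*m^3 + 3*m^2/2 + 3*sqrt(2)*m^2/2 - 2*m + sqrt(2)*m/2 - sqrt(2)/2 - 1/2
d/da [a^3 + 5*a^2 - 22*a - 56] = 3*a^2 + 10*a - 22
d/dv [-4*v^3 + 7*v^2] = 2*v*(7 - 6*v)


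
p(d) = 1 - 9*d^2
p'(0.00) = 0.00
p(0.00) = 1.00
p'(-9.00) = 162.00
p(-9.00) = -728.00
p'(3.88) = -69.84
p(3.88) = -134.49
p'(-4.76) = 85.68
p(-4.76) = -202.92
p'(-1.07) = 19.26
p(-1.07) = -9.30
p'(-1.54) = 27.72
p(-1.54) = -20.34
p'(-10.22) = 183.96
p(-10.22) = -939.04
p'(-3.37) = 60.66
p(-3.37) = -101.21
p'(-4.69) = 84.42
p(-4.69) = -196.96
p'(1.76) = -31.68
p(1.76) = -26.88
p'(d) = -18*d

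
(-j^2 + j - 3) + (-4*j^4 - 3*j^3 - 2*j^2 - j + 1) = -4*j^4 - 3*j^3 - 3*j^2 - 2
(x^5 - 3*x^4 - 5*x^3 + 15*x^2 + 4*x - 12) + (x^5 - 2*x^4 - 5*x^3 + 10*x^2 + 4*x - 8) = 2*x^5 - 5*x^4 - 10*x^3 + 25*x^2 + 8*x - 20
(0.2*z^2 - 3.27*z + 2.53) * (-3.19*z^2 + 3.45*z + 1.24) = -0.638*z^4 + 11.1213*z^3 - 19.1042*z^2 + 4.6737*z + 3.1372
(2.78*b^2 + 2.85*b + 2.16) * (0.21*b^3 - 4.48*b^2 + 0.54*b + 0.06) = 0.5838*b^5 - 11.8559*b^4 - 10.8132*b^3 - 7.971*b^2 + 1.3374*b + 0.1296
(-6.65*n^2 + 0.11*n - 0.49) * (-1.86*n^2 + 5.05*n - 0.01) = 12.369*n^4 - 33.7871*n^3 + 1.5334*n^2 - 2.4756*n + 0.0049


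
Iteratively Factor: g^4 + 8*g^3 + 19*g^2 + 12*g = (g + 4)*(g^3 + 4*g^2 + 3*g) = g*(g + 4)*(g^2 + 4*g + 3) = g*(g + 1)*(g + 4)*(g + 3)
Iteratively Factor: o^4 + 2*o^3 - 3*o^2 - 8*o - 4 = (o + 2)*(o^3 - 3*o - 2) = (o + 1)*(o + 2)*(o^2 - o - 2) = (o + 1)^2*(o + 2)*(o - 2)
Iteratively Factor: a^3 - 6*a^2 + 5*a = (a - 1)*(a^2 - 5*a) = a*(a - 1)*(a - 5)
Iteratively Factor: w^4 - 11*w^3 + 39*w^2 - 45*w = (w)*(w^3 - 11*w^2 + 39*w - 45) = w*(w - 3)*(w^2 - 8*w + 15) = w*(w - 5)*(w - 3)*(w - 3)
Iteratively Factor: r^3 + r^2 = (r)*(r^2 + r) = r*(r + 1)*(r)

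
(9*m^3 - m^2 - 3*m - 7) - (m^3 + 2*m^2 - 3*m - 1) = 8*m^3 - 3*m^2 - 6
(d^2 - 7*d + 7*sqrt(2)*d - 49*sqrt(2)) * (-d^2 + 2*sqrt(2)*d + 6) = -d^4 - 5*sqrt(2)*d^3 + 7*d^3 + 34*d^2 + 35*sqrt(2)*d^2 - 238*d + 42*sqrt(2)*d - 294*sqrt(2)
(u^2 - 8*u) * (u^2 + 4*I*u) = u^4 - 8*u^3 + 4*I*u^3 - 32*I*u^2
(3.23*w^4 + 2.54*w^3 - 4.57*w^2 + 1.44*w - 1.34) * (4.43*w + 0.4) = 14.3089*w^5 + 12.5442*w^4 - 19.2291*w^3 + 4.5512*w^2 - 5.3602*w - 0.536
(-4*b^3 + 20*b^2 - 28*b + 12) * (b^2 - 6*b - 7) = -4*b^5 + 44*b^4 - 120*b^3 + 40*b^2 + 124*b - 84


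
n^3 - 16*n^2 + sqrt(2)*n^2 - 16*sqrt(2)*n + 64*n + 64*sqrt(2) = (n - 8)^2*(n + sqrt(2))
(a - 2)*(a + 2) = a^2 - 4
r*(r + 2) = r^2 + 2*r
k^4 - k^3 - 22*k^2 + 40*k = k*(k - 4)*(k - 2)*(k + 5)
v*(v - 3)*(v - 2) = v^3 - 5*v^2 + 6*v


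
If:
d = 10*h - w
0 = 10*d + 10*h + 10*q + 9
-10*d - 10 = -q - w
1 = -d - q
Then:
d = -5/6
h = 1/10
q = -1/6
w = 11/6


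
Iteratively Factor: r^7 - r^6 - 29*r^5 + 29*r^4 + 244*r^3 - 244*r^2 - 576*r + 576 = (r + 4)*(r^6 - 5*r^5 - 9*r^4 + 65*r^3 - 16*r^2 - 180*r + 144) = (r - 2)*(r + 4)*(r^5 - 3*r^4 - 15*r^3 + 35*r^2 + 54*r - 72) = (r - 3)*(r - 2)*(r + 4)*(r^4 - 15*r^2 - 10*r + 24) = (r - 3)*(r - 2)*(r + 3)*(r + 4)*(r^3 - 3*r^2 - 6*r + 8) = (r - 3)*(r - 2)*(r + 2)*(r + 3)*(r + 4)*(r^2 - 5*r + 4) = (r - 3)*(r - 2)*(r - 1)*(r + 2)*(r + 3)*(r + 4)*(r - 4)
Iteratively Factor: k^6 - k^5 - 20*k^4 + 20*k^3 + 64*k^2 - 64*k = (k)*(k^5 - k^4 - 20*k^3 + 20*k^2 + 64*k - 64) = k*(k - 2)*(k^4 + k^3 - 18*k^2 - 16*k + 32) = k*(k - 4)*(k - 2)*(k^3 + 5*k^2 + 2*k - 8) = k*(k - 4)*(k - 2)*(k - 1)*(k^2 + 6*k + 8) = k*(k - 4)*(k - 2)*(k - 1)*(k + 4)*(k + 2)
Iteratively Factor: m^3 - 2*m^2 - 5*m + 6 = (m - 1)*(m^2 - m - 6) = (m - 1)*(m + 2)*(m - 3)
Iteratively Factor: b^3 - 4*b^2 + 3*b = (b - 1)*(b^2 - 3*b) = b*(b - 1)*(b - 3)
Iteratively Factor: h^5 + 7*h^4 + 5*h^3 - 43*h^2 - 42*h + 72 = (h + 3)*(h^4 + 4*h^3 - 7*h^2 - 22*h + 24) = (h + 3)^2*(h^3 + h^2 - 10*h + 8) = (h - 1)*(h + 3)^2*(h^2 + 2*h - 8) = (h - 2)*(h - 1)*(h + 3)^2*(h + 4)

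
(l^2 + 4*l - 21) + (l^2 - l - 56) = 2*l^2 + 3*l - 77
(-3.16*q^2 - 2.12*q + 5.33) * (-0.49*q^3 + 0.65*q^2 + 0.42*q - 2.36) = 1.5484*q^5 - 1.0152*q^4 - 5.3169*q^3 + 10.0317*q^2 + 7.2418*q - 12.5788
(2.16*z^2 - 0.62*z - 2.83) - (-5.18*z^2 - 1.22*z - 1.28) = 7.34*z^2 + 0.6*z - 1.55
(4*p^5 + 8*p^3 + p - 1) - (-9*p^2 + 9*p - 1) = 4*p^5 + 8*p^3 + 9*p^2 - 8*p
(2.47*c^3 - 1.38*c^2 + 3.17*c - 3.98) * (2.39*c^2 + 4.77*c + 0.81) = 5.9033*c^5 + 8.4837*c^4 + 2.9944*c^3 + 4.4909*c^2 - 16.4169*c - 3.2238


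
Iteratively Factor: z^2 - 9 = (z + 3)*(z - 3)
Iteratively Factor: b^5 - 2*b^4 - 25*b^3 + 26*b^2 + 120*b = (b + 2)*(b^4 - 4*b^3 - 17*b^2 + 60*b) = (b - 5)*(b + 2)*(b^3 + b^2 - 12*b) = (b - 5)*(b - 3)*(b + 2)*(b^2 + 4*b) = b*(b - 5)*(b - 3)*(b + 2)*(b + 4)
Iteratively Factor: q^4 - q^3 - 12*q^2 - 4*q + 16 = (q - 4)*(q^3 + 3*q^2 - 4) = (q - 4)*(q + 2)*(q^2 + q - 2) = (q - 4)*(q + 2)^2*(q - 1)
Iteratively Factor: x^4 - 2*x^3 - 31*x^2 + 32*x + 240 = (x - 5)*(x^3 + 3*x^2 - 16*x - 48) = (x - 5)*(x - 4)*(x^2 + 7*x + 12) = (x - 5)*(x - 4)*(x + 4)*(x + 3)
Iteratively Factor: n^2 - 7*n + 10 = (n - 2)*(n - 5)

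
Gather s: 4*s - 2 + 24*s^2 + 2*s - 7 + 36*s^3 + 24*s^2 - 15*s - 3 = 36*s^3 + 48*s^2 - 9*s - 12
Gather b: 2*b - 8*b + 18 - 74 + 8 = -6*b - 48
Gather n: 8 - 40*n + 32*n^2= 32*n^2 - 40*n + 8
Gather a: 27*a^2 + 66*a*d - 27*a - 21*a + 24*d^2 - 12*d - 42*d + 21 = 27*a^2 + a*(66*d - 48) + 24*d^2 - 54*d + 21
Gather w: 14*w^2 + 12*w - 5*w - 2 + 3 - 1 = 14*w^2 + 7*w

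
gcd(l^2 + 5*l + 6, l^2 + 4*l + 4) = l + 2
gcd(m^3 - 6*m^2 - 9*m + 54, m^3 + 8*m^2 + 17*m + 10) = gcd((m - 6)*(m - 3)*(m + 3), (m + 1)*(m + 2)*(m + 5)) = 1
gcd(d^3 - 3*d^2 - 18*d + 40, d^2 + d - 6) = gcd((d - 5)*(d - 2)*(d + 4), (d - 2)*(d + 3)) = d - 2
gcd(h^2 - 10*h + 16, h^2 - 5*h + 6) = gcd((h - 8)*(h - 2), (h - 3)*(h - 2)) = h - 2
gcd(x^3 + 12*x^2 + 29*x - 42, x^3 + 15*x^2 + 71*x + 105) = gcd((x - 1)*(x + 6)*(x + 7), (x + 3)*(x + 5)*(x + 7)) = x + 7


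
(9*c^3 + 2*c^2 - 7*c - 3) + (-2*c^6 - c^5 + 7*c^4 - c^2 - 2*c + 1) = -2*c^6 - c^5 + 7*c^4 + 9*c^3 + c^2 - 9*c - 2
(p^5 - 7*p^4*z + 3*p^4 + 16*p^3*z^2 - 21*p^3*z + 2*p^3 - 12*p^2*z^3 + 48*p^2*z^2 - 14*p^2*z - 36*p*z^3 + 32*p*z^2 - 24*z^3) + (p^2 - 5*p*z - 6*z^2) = p^5 - 7*p^4*z + 3*p^4 + 16*p^3*z^2 - 21*p^3*z + 2*p^3 - 12*p^2*z^3 + 48*p^2*z^2 - 14*p^2*z + p^2 - 36*p*z^3 + 32*p*z^2 - 5*p*z - 24*z^3 - 6*z^2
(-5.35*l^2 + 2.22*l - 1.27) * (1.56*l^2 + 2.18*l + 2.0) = -8.346*l^4 - 8.1998*l^3 - 7.8416*l^2 + 1.6714*l - 2.54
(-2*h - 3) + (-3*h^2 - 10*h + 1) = -3*h^2 - 12*h - 2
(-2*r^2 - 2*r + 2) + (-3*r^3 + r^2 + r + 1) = -3*r^3 - r^2 - r + 3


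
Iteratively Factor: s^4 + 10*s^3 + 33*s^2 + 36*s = (s)*(s^3 + 10*s^2 + 33*s + 36) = s*(s + 4)*(s^2 + 6*s + 9) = s*(s + 3)*(s + 4)*(s + 3)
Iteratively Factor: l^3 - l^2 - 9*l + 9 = (l - 1)*(l^2 - 9) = (l - 3)*(l - 1)*(l + 3)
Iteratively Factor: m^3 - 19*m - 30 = (m + 2)*(m^2 - 2*m - 15) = (m + 2)*(m + 3)*(m - 5)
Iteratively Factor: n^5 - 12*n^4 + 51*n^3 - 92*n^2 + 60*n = (n - 5)*(n^4 - 7*n^3 + 16*n^2 - 12*n) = (n - 5)*(n - 2)*(n^3 - 5*n^2 + 6*n) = n*(n - 5)*(n - 2)*(n^2 - 5*n + 6) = n*(n - 5)*(n - 2)^2*(n - 3)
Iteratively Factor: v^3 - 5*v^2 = (v - 5)*(v^2) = v*(v - 5)*(v)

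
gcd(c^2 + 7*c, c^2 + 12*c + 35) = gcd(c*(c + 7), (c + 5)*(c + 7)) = c + 7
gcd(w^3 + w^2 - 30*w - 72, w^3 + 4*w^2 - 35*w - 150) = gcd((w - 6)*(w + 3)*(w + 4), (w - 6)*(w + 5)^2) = w - 6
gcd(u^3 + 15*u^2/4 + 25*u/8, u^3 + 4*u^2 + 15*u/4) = u^2 + 5*u/2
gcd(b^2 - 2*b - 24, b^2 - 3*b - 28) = b + 4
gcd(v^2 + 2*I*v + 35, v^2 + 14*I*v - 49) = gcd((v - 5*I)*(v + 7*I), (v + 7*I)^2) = v + 7*I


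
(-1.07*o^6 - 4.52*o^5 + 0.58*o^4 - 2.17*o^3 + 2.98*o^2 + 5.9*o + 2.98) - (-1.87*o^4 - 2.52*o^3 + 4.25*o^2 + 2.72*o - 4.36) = -1.07*o^6 - 4.52*o^5 + 2.45*o^4 + 0.35*o^3 - 1.27*o^2 + 3.18*o + 7.34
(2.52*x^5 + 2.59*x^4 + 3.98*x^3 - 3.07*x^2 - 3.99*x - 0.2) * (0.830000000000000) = 2.0916*x^5 + 2.1497*x^4 + 3.3034*x^3 - 2.5481*x^2 - 3.3117*x - 0.166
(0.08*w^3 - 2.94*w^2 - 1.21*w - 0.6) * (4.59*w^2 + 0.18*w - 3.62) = 0.3672*w^5 - 13.4802*w^4 - 6.3727*w^3 + 7.671*w^2 + 4.2722*w + 2.172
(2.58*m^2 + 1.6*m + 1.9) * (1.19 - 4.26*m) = -10.9908*m^3 - 3.7458*m^2 - 6.19*m + 2.261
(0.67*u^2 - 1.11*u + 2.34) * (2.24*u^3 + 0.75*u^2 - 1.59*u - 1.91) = 1.5008*u^5 - 1.9839*u^4 + 3.3438*u^3 + 2.2402*u^2 - 1.6005*u - 4.4694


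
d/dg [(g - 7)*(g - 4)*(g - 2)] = 3*g^2 - 26*g + 50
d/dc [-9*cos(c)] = 9*sin(c)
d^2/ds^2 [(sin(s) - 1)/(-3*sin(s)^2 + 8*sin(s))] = (9*sin(s)^2 - 12*sin(s) + 54 - 10/sin(s) - 144/sin(s)^2 + 128/sin(s)^3)/(3*sin(s) - 8)^3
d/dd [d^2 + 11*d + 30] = 2*d + 11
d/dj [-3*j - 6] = -3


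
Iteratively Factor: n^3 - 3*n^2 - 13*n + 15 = (n - 1)*(n^2 - 2*n - 15) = (n - 5)*(n - 1)*(n + 3)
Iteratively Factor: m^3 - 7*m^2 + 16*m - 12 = (m - 3)*(m^2 - 4*m + 4) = (m - 3)*(m - 2)*(m - 2)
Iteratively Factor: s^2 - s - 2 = (s - 2)*(s + 1)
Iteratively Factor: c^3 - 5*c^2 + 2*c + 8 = (c - 2)*(c^2 - 3*c - 4) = (c - 2)*(c + 1)*(c - 4)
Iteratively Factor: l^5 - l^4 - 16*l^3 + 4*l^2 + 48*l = (l - 2)*(l^4 + l^3 - 14*l^2 - 24*l) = l*(l - 2)*(l^3 + l^2 - 14*l - 24) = l*(l - 2)*(l + 3)*(l^2 - 2*l - 8) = l*(l - 2)*(l + 2)*(l + 3)*(l - 4)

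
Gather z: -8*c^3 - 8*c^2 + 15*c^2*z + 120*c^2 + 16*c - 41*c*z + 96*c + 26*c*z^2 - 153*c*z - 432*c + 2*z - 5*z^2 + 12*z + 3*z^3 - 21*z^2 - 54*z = -8*c^3 + 112*c^2 - 320*c + 3*z^3 + z^2*(26*c - 26) + z*(15*c^2 - 194*c - 40)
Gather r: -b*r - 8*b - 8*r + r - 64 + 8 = -8*b + r*(-b - 7) - 56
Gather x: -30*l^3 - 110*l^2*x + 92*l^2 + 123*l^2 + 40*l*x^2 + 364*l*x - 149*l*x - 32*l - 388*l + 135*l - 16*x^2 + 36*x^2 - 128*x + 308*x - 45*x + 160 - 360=-30*l^3 + 215*l^2 - 285*l + x^2*(40*l + 20) + x*(-110*l^2 + 215*l + 135) - 200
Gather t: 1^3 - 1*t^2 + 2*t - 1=-t^2 + 2*t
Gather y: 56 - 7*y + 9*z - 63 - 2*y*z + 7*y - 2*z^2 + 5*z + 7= -2*y*z - 2*z^2 + 14*z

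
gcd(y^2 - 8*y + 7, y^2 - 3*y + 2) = y - 1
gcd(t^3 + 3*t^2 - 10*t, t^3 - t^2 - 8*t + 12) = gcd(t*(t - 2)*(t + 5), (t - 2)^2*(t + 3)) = t - 2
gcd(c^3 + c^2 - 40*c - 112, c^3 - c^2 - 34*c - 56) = c^2 - 3*c - 28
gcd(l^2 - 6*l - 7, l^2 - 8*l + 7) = l - 7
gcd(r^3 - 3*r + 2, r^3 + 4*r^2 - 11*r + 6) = r^2 - 2*r + 1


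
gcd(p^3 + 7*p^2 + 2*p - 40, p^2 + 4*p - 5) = p + 5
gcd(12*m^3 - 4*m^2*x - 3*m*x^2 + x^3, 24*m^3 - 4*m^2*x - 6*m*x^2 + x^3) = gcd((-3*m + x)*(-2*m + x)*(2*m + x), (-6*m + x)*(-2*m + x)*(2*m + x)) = -4*m^2 + x^2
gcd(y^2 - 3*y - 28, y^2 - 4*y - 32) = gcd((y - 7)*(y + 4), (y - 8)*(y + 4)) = y + 4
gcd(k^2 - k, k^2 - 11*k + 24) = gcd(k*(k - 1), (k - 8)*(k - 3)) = 1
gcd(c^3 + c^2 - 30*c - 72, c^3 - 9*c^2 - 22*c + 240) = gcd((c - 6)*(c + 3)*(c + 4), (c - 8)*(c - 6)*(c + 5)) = c - 6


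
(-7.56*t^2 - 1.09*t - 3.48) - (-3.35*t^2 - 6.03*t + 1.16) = -4.21*t^2 + 4.94*t - 4.64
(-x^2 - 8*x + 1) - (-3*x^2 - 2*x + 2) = 2*x^2 - 6*x - 1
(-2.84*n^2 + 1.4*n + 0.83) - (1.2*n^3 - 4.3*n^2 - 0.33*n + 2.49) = -1.2*n^3 + 1.46*n^2 + 1.73*n - 1.66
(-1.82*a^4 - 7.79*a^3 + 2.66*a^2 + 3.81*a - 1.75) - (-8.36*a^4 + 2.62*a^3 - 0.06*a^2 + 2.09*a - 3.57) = 6.54*a^4 - 10.41*a^3 + 2.72*a^2 + 1.72*a + 1.82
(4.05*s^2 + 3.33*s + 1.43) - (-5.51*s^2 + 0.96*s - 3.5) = 9.56*s^2 + 2.37*s + 4.93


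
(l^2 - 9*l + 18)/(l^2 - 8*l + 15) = (l - 6)/(l - 5)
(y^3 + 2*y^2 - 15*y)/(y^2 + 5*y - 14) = y*(y^2 + 2*y - 15)/(y^2 + 5*y - 14)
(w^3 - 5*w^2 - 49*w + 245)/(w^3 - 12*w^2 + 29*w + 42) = (w^2 + 2*w - 35)/(w^2 - 5*w - 6)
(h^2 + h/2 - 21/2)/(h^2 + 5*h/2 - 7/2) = (h - 3)/(h - 1)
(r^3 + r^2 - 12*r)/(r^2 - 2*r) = (r^2 + r - 12)/(r - 2)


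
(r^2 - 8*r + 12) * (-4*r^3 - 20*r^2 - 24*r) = -4*r^5 + 12*r^4 + 88*r^3 - 48*r^2 - 288*r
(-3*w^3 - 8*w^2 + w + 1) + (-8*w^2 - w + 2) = -3*w^3 - 16*w^2 + 3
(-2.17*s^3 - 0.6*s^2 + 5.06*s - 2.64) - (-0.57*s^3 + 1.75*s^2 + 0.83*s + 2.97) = -1.6*s^3 - 2.35*s^2 + 4.23*s - 5.61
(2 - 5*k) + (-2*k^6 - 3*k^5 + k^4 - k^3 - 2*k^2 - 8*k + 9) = -2*k^6 - 3*k^5 + k^4 - k^3 - 2*k^2 - 13*k + 11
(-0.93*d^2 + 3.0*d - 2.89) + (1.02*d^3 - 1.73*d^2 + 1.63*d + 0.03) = 1.02*d^3 - 2.66*d^2 + 4.63*d - 2.86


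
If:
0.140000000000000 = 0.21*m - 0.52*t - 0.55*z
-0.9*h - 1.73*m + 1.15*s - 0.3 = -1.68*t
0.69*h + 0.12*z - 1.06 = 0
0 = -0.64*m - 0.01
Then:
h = 1.53623188405797 - 0.173913043478261*z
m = -0.02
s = 1.40904464155882*z + 1.84216182565072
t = -1.05769230769231*z - 0.275540865384615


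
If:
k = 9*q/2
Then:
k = 9*q/2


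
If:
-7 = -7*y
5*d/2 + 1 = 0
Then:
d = -2/5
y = 1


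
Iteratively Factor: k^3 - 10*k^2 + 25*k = (k - 5)*(k^2 - 5*k) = k*(k - 5)*(k - 5)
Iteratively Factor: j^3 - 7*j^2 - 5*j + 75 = (j - 5)*(j^2 - 2*j - 15) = (j - 5)^2*(j + 3)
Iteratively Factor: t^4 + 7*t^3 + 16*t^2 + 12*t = (t)*(t^3 + 7*t^2 + 16*t + 12) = t*(t + 2)*(t^2 + 5*t + 6) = t*(t + 2)^2*(t + 3)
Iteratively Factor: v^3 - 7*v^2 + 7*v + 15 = (v - 3)*(v^2 - 4*v - 5) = (v - 3)*(v + 1)*(v - 5)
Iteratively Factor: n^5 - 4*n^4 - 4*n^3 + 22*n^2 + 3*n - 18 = (n - 3)*(n^4 - n^3 - 7*n^2 + n + 6) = (n - 3)*(n + 2)*(n^3 - 3*n^2 - n + 3) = (n - 3)^2*(n + 2)*(n^2 - 1) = (n - 3)^2*(n - 1)*(n + 2)*(n + 1)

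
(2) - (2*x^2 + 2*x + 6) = -2*x^2 - 2*x - 4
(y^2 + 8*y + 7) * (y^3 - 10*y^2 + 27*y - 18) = y^5 - 2*y^4 - 46*y^3 + 128*y^2 + 45*y - 126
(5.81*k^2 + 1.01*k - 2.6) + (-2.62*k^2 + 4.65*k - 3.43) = 3.19*k^2 + 5.66*k - 6.03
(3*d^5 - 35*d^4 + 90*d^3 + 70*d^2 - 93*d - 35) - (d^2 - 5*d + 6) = 3*d^5 - 35*d^4 + 90*d^3 + 69*d^2 - 88*d - 41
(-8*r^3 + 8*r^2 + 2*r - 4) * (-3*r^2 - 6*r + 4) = 24*r^5 + 24*r^4 - 86*r^3 + 32*r^2 + 32*r - 16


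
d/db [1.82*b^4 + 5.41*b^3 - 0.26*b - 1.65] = 7.28*b^3 + 16.23*b^2 - 0.26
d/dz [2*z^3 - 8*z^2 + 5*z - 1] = 6*z^2 - 16*z + 5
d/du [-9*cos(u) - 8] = 9*sin(u)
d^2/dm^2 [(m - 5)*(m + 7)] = 2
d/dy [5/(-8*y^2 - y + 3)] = 5*(16*y + 1)/(8*y^2 + y - 3)^2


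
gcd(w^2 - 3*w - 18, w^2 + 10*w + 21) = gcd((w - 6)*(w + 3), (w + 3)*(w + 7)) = w + 3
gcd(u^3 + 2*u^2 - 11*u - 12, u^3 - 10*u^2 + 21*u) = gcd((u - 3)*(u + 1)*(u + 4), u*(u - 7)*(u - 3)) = u - 3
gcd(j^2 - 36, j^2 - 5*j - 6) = j - 6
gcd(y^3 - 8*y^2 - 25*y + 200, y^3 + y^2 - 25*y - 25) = y^2 - 25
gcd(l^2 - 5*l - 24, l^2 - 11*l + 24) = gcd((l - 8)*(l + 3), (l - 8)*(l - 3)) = l - 8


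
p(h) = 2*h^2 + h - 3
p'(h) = 4*h + 1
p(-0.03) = -3.03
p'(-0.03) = 0.88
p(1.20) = 1.08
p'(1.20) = 5.80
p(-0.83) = -2.45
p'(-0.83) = -2.32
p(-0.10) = -3.08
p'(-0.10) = 0.60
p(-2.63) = 8.20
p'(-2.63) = -9.52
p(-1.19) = -1.36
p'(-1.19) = -3.76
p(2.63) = 13.46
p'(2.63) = 11.52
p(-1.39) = -0.53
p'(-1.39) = -4.56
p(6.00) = 75.00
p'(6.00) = 25.00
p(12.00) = 297.00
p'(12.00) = 49.00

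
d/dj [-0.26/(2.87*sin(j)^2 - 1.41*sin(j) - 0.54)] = (1.4924*sin(j) - 0.3666)*cos(j)/(-2.87*sin(j)^2 + 1.41*sin(j) + 0.54)^2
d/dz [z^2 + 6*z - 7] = 2*z + 6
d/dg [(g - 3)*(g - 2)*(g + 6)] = 3*g^2 + 2*g - 24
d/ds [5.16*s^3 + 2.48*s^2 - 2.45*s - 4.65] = 15.48*s^2 + 4.96*s - 2.45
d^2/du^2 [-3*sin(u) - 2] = 3*sin(u)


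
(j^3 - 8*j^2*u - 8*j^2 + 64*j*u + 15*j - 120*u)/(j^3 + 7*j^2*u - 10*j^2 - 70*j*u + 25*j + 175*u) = (j^2 - 8*j*u - 3*j + 24*u)/(j^2 + 7*j*u - 5*j - 35*u)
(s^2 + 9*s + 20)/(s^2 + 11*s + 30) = (s + 4)/(s + 6)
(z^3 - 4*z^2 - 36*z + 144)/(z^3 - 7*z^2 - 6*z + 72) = (z + 6)/(z + 3)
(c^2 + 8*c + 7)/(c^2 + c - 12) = (c^2 + 8*c + 7)/(c^2 + c - 12)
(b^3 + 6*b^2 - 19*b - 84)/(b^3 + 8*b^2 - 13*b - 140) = (b + 3)/(b + 5)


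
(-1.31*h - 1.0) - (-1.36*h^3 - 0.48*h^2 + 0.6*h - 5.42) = 1.36*h^3 + 0.48*h^2 - 1.91*h + 4.42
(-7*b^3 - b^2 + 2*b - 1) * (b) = -7*b^4 - b^3 + 2*b^2 - b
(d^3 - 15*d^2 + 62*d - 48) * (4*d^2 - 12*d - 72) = 4*d^5 - 72*d^4 + 356*d^3 + 144*d^2 - 3888*d + 3456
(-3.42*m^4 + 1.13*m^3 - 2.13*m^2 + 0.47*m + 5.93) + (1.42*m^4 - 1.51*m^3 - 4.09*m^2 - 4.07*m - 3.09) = -2.0*m^4 - 0.38*m^3 - 6.22*m^2 - 3.6*m + 2.84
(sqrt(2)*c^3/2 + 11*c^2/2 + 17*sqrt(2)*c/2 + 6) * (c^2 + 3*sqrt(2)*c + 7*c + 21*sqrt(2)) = sqrt(2)*c^5/2 + 7*sqrt(2)*c^4/2 + 17*c^4/2 + 25*sqrt(2)*c^3 + 119*c^3/2 + 57*c^2 + 175*sqrt(2)*c^2 + 18*sqrt(2)*c + 399*c + 126*sqrt(2)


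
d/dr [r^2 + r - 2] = 2*r + 1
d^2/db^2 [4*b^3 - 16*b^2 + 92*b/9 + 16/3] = 24*b - 32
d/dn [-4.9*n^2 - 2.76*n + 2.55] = -9.8*n - 2.76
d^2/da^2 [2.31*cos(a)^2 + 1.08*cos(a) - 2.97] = -1.08*cos(a) - 4.62*cos(2*a)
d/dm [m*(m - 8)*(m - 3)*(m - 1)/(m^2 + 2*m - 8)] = 2*(m^5 - 3*m^4 - 40*m^3 + 191*m^2 - 280*m + 96)/(m^4 + 4*m^3 - 12*m^2 - 32*m + 64)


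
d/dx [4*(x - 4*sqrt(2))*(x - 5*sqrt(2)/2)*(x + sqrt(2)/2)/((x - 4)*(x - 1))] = 2*(2*x^4 - 20*x^3 - 3*x^2 + 60*sqrt(2)*x^2 - 136*sqrt(2)*x + 108 + 100*sqrt(2))/(x^4 - 10*x^3 + 33*x^2 - 40*x + 16)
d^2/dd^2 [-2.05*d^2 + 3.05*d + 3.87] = -4.10000000000000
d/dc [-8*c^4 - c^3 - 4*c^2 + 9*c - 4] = -32*c^3 - 3*c^2 - 8*c + 9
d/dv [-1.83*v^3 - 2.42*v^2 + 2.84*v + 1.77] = -5.49*v^2 - 4.84*v + 2.84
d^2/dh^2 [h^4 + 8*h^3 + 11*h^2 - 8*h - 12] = 12*h^2 + 48*h + 22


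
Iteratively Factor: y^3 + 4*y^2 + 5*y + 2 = (y + 2)*(y^2 + 2*y + 1) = (y + 1)*(y + 2)*(y + 1)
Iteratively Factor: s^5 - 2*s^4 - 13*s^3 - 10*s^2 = (s + 2)*(s^4 - 4*s^3 - 5*s^2) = s*(s + 2)*(s^3 - 4*s^2 - 5*s) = s*(s + 1)*(s + 2)*(s^2 - 5*s) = s*(s - 5)*(s + 1)*(s + 2)*(s)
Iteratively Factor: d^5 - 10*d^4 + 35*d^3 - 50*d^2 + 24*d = (d - 4)*(d^4 - 6*d^3 + 11*d^2 - 6*d) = (d - 4)*(d - 2)*(d^3 - 4*d^2 + 3*d) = (d - 4)*(d - 3)*(d - 2)*(d^2 - d) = d*(d - 4)*(d - 3)*(d - 2)*(d - 1)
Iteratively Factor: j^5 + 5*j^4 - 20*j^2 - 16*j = (j + 1)*(j^4 + 4*j^3 - 4*j^2 - 16*j) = (j + 1)*(j + 4)*(j^3 - 4*j) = (j - 2)*(j + 1)*(j + 4)*(j^2 + 2*j) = (j - 2)*(j + 1)*(j + 2)*(j + 4)*(j)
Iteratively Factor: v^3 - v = (v)*(v^2 - 1) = v*(v - 1)*(v + 1)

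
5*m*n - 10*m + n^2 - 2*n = (5*m + n)*(n - 2)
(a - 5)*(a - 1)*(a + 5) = a^3 - a^2 - 25*a + 25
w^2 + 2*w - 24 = (w - 4)*(w + 6)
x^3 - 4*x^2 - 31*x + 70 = (x - 7)*(x - 2)*(x + 5)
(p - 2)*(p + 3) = p^2 + p - 6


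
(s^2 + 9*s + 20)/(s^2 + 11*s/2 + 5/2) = 2*(s + 4)/(2*s + 1)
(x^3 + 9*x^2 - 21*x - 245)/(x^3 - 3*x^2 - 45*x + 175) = (x + 7)/(x - 5)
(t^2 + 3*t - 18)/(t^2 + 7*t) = (t^2 + 3*t - 18)/(t*(t + 7))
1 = 1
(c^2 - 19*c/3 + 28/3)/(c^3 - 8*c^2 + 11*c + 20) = (c - 7/3)/(c^2 - 4*c - 5)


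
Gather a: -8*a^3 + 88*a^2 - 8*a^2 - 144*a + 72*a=-8*a^3 + 80*a^2 - 72*a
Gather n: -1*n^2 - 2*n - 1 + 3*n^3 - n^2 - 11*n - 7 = 3*n^3 - 2*n^2 - 13*n - 8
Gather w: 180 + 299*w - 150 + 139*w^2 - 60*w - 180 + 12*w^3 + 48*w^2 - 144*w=12*w^3 + 187*w^2 + 95*w - 150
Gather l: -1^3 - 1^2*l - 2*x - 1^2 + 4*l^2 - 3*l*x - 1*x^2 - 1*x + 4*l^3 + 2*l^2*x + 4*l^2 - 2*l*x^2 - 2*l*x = 4*l^3 + l^2*(2*x + 8) + l*(-2*x^2 - 5*x - 1) - x^2 - 3*x - 2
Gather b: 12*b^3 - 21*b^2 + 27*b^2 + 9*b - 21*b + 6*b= 12*b^3 + 6*b^2 - 6*b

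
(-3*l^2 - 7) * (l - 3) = -3*l^3 + 9*l^2 - 7*l + 21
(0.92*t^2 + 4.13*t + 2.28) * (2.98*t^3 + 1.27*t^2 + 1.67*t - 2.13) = 2.7416*t^5 + 13.4758*t^4 + 13.5759*t^3 + 7.8331*t^2 - 4.9893*t - 4.8564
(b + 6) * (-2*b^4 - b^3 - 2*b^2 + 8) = -2*b^5 - 13*b^4 - 8*b^3 - 12*b^2 + 8*b + 48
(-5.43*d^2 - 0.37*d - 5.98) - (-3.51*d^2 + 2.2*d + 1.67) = -1.92*d^2 - 2.57*d - 7.65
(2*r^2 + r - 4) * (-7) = -14*r^2 - 7*r + 28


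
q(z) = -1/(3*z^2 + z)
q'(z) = -(-6*z - 1)/(3*z^2 + z)^2 = (6*z + 1)/(z^2*(3*z + 1)^2)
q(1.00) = -0.25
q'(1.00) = 0.44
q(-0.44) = -7.10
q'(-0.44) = -82.73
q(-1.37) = -0.23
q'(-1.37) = -0.40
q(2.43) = -0.05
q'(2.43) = 0.04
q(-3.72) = -0.03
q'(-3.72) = -0.01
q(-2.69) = -0.05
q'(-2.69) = -0.04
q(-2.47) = -0.06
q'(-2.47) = -0.06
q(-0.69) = -1.35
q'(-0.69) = -5.76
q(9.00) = 0.00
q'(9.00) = 0.00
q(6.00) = -0.00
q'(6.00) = 0.00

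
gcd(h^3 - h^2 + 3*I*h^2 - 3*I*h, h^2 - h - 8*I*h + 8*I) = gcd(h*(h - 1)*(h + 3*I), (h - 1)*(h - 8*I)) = h - 1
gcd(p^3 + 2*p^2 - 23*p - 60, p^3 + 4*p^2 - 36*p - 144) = p + 4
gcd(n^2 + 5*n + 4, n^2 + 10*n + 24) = n + 4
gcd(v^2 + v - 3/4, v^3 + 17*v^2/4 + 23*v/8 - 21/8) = v - 1/2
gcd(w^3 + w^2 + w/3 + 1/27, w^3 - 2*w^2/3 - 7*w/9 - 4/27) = w^2 + 2*w/3 + 1/9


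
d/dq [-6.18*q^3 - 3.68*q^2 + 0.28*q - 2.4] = -18.54*q^2 - 7.36*q + 0.28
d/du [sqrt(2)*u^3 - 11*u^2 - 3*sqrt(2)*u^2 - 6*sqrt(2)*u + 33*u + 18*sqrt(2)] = 3*sqrt(2)*u^2 - 22*u - 6*sqrt(2)*u - 6*sqrt(2) + 33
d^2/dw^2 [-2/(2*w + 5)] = -16/(2*w + 5)^3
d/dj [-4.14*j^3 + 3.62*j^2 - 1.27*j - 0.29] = -12.42*j^2 + 7.24*j - 1.27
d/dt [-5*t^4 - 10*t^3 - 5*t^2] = 10*t*(-2*t^2 - 3*t - 1)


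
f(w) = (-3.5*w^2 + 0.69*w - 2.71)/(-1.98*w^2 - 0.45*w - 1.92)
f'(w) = (0.69 - 7.0*w)/(-1.98*w^2 - 0.45*w - 1.92) + (3.96*w + 0.45)*(-3.5*w^2 + 0.69*w - 2.71)/(-1.98*w^2 - 0.45*w - 1.92)^2 = (2.9412*w^2 + 2.7084*w - 2.5443)/(3.9204*w^4 + 1.782*w^3 + 7.8057*w^2 + 1.728*w + 3.6864)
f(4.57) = 1.60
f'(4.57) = 0.03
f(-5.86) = 1.89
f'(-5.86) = 0.02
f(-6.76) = 1.87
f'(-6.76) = 0.01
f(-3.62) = 1.95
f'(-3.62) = 0.04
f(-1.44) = 2.04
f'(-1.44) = -0.01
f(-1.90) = 2.03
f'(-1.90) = 0.04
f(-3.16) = 1.97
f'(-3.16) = 0.04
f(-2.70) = 1.99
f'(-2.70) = 0.05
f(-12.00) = 1.83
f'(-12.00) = 0.00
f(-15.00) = 1.82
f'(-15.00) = 0.00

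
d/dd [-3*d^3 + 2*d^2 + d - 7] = -9*d^2 + 4*d + 1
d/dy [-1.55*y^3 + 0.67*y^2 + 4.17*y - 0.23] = -4.65*y^2 + 1.34*y + 4.17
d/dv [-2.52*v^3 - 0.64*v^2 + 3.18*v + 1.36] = -7.56*v^2 - 1.28*v + 3.18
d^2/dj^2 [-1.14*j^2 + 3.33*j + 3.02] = -2.28000000000000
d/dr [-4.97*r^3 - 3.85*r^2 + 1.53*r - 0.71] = -14.91*r^2 - 7.7*r + 1.53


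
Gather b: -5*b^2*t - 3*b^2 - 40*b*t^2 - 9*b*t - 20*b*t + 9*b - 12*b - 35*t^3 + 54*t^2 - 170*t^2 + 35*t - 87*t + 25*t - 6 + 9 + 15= b^2*(-5*t - 3) + b*(-40*t^2 - 29*t - 3) - 35*t^3 - 116*t^2 - 27*t + 18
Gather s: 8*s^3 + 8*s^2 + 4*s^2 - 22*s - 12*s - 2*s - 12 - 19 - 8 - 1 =8*s^3 + 12*s^2 - 36*s - 40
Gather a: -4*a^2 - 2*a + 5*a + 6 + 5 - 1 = -4*a^2 + 3*a + 10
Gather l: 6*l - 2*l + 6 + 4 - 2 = 4*l + 8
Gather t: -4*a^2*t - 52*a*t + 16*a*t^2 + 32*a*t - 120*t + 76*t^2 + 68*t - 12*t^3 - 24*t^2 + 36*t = -12*t^3 + t^2*(16*a + 52) + t*(-4*a^2 - 20*a - 16)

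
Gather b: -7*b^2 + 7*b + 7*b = -7*b^2 + 14*b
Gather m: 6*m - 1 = 6*m - 1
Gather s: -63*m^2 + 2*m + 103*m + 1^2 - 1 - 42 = -63*m^2 + 105*m - 42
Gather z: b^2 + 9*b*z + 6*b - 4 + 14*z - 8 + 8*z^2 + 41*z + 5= b^2 + 6*b + 8*z^2 + z*(9*b + 55) - 7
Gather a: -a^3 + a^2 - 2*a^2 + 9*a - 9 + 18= -a^3 - a^2 + 9*a + 9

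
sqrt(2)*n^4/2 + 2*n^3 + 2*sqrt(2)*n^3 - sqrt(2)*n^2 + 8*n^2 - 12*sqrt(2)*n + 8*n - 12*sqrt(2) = (n + 2)*(n - sqrt(2))*(n + 3*sqrt(2))*(sqrt(2)*n/2 + sqrt(2))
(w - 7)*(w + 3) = w^2 - 4*w - 21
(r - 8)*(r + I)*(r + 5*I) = r^3 - 8*r^2 + 6*I*r^2 - 5*r - 48*I*r + 40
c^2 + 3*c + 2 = (c + 1)*(c + 2)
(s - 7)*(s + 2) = s^2 - 5*s - 14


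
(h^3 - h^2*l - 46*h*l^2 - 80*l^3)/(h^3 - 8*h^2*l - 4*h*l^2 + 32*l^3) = (h + 5*l)/(h - 2*l)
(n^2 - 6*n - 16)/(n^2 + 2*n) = (n - 8)/n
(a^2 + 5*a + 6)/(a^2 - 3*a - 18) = (a + 2)/(a - 6)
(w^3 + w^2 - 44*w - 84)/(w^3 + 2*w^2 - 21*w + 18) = (w^2 - 5*w - 14)/(w^2 - 4*w + 3)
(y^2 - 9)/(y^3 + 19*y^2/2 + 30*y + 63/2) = 2*(y - 3)/(2*y^2 + 13*y + 21)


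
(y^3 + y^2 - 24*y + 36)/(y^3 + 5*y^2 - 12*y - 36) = (y - 2)/(y + 2)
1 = 1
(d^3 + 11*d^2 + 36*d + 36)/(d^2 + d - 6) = (d^2 + 8*d + 12)/(d - 2)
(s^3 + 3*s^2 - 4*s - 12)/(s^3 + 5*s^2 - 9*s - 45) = (s^2 - 4)/(s^2 + 2*s - 15)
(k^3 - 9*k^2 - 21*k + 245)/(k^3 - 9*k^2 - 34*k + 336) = (k^2 - 2*k - 35)/(k^2 - 2*k - 48)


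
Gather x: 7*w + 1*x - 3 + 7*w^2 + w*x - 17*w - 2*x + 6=7*w^2 - 10*w + x*(w - 1) + 3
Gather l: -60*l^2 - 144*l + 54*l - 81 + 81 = -60*l^2 - 90*l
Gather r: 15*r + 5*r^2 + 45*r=5*r^2 + 60*r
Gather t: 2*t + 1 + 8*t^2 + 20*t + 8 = 8*t^2 + 22*t + 9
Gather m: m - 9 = m - 9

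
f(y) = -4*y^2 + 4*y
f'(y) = 4 - 8*y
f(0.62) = 0.94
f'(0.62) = -0.96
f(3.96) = -46.89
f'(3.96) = -27.68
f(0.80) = 0.64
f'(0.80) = -2.40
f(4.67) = -68.56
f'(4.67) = -33.36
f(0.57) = 0.98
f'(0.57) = -0.56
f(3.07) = -25.42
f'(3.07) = -20.56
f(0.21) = 0.66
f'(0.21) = 2.32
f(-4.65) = -105.09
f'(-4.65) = 41.20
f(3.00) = -24.00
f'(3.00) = -20.00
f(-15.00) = -960.00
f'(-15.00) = 124.00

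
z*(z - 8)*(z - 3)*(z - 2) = z^4 - 13*z^3 + 46*z^2 - 48*z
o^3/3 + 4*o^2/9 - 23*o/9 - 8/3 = (o/3 + 1)*(o - 8/3)*(o + 1)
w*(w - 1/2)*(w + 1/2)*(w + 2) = w^4 + 2*w^3 - w^2/4 - w/2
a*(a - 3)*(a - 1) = a^3 - 4*a^2 + 3*a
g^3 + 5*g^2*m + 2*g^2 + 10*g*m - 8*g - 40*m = (g - 2)*(g + 4)*(g + 5*m)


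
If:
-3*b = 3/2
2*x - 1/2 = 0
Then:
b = -1/2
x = 1/4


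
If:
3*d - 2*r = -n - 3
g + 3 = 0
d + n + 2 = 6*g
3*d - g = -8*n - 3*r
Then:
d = -365/4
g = -3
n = 285/4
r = -399/4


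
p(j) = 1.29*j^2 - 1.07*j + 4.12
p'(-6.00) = -16.55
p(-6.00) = 56.98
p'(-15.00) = -39.77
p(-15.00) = 310.42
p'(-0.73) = -2.95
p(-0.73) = 5.59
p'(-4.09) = -11.62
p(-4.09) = 30.08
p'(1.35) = 2.41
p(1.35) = 5.03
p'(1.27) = 2.21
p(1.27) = 4.84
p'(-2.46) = -7.42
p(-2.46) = 14.56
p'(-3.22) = -9.38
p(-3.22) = 20.94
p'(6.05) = 14.54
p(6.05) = 44.86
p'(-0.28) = -1.79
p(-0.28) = 4.52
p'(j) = 2.58*j - 1.07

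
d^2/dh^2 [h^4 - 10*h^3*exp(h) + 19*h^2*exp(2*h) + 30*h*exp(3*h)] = -10*h^3*exp(h) + 76*h^2*exp(2*h) - 60*h^2*exp(h) + 12*h^2 + 270*h*exp(3*h) + 152*h*exp(2*h) - 60*h*exp(h) + 180*exp(3*h) + 38*exp(2*h)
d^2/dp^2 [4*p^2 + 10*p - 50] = 8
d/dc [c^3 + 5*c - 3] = 3*c^2 + 5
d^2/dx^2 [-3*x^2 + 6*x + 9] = -6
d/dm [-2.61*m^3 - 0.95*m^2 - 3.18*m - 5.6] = -7.83*m^2 - 1.9*m - 3.18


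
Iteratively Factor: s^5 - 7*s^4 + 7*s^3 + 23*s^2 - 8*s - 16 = (s + 1)*(s^4 - 8*s^3 + 15*s^2 + 8*s - 16) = (s - 4)*(s + 1)*(s^3 - 4*s^2 - s + 4) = (s - 4)*(s - 1)*(s + 1)*(s^2 - 3*s - 4) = (s - 4)^2*(s - 1)*(s + 1)*(s + 1)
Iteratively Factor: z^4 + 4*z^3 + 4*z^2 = (z)*(z^3 + 4*z^2 + 4*z) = z^2*(z^2 + 4*z + 4) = z^2*(z + 2)*(z + 2)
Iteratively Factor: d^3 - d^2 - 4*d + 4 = (d + 2)*(d^2 - 3*d + 2) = (d - 2)*(d + 2)*(d - 1)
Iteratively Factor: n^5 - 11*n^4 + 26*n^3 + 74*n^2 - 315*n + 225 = (n - 3)*(n^4 - 8*n^3 + 2*n^2 + 80*n - 75) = (n - 3)*(n + 3)*(n^3 - 11*n^2 + 35*n - 25) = (n - 5)*(n - 3)*(n + 3)*(n^2 - 6*n + 5) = (n - 5)^2*(n - 3)*(n + 3)*(n - 1)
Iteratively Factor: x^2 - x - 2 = (x + 1)*(x - 2)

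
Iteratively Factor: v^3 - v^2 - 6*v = (v + 2)*(v^2 - 3*v) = v*(v + 2)*(v - 3)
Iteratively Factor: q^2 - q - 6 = (q - 3)*(q + 2)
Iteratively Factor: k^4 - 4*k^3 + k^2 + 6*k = (k + 1)*(k^3 - 5*k^2 + 6*k) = (k - 2)*(k + 1)*(k^2 - 3*k) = (k - 3)*(k - 2)*(k + 1)*(k)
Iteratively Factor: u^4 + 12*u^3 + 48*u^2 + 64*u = (u + 4)*(u^3 + 8*u^2 + 16*u) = (u + 4)^2*(u^2 + 4*u) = (u + 4)^3*(u)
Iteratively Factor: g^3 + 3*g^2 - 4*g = (g - 1)*(g^2 + 4*g) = (g - 1)*(g + 4)*(g)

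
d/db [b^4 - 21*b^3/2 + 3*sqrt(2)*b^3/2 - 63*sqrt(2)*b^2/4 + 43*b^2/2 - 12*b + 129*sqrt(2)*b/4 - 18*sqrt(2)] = 4*b^3 - 63*b^2/2 + 9*sqrt(2)*b^2/2 - 63*sqrt(2)*b/2 + 43*b - 12 + 129*sqrt(2)/4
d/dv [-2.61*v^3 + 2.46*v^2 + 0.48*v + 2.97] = -7.83*v^2 + 4.92*v + 0.48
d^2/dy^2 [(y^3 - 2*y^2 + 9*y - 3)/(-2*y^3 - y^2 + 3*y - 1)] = 2*(10*y^6 - 126*y^5 + 66*y^4 - 45*y^3 + 66*y^2 - 21*y - 1)/(8*y^9 + 12*y^8 - 30*y^7 - 23*y^6 + 57*y^5 - 6*y^4 - 39*y^3 + 30*y^2 - 9*y + 1)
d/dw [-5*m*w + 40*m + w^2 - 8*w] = -5*m + 2*w - 8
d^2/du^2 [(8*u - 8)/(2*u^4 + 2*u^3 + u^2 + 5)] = 16*(4*u^2*(u - 1)*(4*u^2 + 3*u + 1)^2 - (8*u^3 + 6*u^2 + 2*u + (u - 1)*(12*u^2 + 6*u + 1))*(2*u^4 + 2*u^3 + u^2 + 5))/(2*u^4 + 2*u^3 + u^2 + 5)^3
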